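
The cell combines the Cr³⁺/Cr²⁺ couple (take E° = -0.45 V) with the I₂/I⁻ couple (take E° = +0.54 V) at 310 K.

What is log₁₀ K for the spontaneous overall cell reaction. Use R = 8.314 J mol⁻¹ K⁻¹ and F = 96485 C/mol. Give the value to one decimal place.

Cathode: I₂/I⁻; anode: Cr³⁺/Cr²⁺. E°cell = (+0.54) − (-0.45) = +0.99 V, with n = 2.
ΔG° = −nFE° = −RT ln K, so ln K = nFE°/(RT) = (2)(96485)(+0.99) / ((8.314)(310)) = 74.123.
log₁₀ K = 74.123 / ln 10 = 32.2.

32.2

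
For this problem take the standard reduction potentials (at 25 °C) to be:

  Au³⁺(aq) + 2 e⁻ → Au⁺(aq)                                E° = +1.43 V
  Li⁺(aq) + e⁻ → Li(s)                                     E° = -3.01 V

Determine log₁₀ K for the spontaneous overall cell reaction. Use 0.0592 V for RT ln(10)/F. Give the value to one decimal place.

150.0

Cathode: Au³⁺/Au⁺; anode: Li⁺/Li. E°cell = +4.44 V, n = 2.
log K = nE°cell / 0.0592 = (2)(+4.44) / 0.0592 = 150.0.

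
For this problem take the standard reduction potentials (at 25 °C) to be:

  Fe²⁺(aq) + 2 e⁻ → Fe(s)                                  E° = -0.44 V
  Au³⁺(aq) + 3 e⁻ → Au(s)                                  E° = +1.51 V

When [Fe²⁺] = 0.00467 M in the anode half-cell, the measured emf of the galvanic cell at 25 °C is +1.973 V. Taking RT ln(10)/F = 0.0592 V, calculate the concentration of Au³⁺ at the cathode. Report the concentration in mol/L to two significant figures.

Au³⁺/Au is the cathode, Fe²⁺/Fe the anode: E°cell = +1.95 V, n = 6.
Overall reaction: 2 Au³⁺(aq) + 3 Fe(s) → 2 Au(s) + 3 Fe²⁺(aq); Q = [Fe²⁺]^3/[Au³⁺]^2.
From E = E° − (0.0592/n) log Q: log Q = (E° − E)·n/0.0592 = (+1.95 − (+1.973))·6/0.0592 = -2.3311.
So 2·log[Au³⁺] = 3·log(0.00467) − log Q = -6.9920 − (-2.3311) = -4.6609; log[Au³⁺] = -4.6609 / 2 = -2.3304; [Au³⁺] = 10^(-2.3304) ≈ 0.0047 M.

0.0047 M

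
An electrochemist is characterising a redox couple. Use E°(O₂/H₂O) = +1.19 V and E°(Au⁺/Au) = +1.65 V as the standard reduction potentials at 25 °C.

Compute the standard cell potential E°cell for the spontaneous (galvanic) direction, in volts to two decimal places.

The Au⁺/Au couple has the higher reduction potential, so it is the cathode; O₂/H₂O is oxidised at the anode.
E°cell = E°(cathode) − E°(anode) = (+1.65) − (+1.19) = +0.46 V.
Since E°cell > 0, the reaction is spontaneous under standard conditions.

+0.46 V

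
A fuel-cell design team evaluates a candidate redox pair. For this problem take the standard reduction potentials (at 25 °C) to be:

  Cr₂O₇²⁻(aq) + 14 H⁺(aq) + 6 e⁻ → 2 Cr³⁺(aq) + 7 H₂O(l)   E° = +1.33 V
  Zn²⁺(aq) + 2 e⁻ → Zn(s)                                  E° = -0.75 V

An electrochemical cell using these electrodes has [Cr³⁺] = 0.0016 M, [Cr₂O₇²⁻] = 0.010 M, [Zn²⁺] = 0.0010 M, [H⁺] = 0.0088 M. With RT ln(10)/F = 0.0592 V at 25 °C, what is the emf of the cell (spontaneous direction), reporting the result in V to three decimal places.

Cr₂O₇²⁻/Cr³⁺ is the cathode (higher E°), Zn²⁺/Zn the anode: E°cell = +1.33 − (-0.75) = +2.08 V, n = 6.
Overall: Cr₂O₇²⁻(aq) + 14 H⁺(aq) + 3 Zn(s) → 2 Cr³⁺(aq) + 7 H₂O(l) + 3 Zn²⁺(aq)
Q = [Cr³⁺]^2·[Zn²⁺]^3 / ([Cr₂O₇²⁻]·[H⁺]^14); log Q = 16.185.
E = E° − (0.0592/n) log Q = +2.08 − (0.0592/6)(16.185) = +1.920 V.

+1.920 V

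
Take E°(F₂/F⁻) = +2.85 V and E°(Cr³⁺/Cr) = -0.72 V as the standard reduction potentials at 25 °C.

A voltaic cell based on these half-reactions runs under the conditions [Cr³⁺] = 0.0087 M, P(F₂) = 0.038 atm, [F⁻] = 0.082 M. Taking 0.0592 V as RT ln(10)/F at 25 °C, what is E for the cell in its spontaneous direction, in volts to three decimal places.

+3.633 V

F₂/F⁻ is the cathode (higher E°), Cr³⁺/Cr the anode: E°cell = +2.85 − (-0.72) = +3.57 V, n = 6.
Overall: 3 F₂(g) + 2 Cr(s) → 6 F⁻(aq) + 2 Cr³⁺(aq)
Q = [F⁻]^6·[Cr³⁺]^2 / (P(F₂)^3); log Q = -6.377.
E = E° − (0.0592/n) log Q = +3.57 − (0.0592/6)(-6.377) = +3.633 V.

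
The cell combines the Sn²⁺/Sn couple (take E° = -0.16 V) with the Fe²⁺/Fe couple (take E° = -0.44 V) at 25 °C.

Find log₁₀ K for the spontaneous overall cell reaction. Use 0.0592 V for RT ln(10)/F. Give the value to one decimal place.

Cathode: Sn²⁺/Sn; anode: Fe²⁺/Fe. E°cell = +0.28 V, n = 2.
log K = nE°cell / 0.0592 = (2)(+0.28) / 0.0592 = 9.5.

9.5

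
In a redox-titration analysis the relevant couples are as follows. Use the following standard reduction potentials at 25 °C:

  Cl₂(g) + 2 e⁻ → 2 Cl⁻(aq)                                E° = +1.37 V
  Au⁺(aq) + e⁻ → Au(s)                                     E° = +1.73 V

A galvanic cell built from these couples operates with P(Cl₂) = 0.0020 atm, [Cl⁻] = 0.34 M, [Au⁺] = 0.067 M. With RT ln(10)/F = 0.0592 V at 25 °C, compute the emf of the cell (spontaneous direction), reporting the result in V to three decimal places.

+0.343 V

Au⁺/Au is the cathode (higher E°), Cl₂/Cl⁻ the anode: E°cell = +1.73 − (+1.37) = +0.36 V, n = 2.
Overall: 2 Au⁺(aq) + 2 Cl⁻(aq) → 2 Au(s) + Cl₂(g)
Q = P(Cl₂) / ([Au⁺]^2·[Cl⁻]^2); log Q = 0.586.
E = E° − (0.0592/n) log Q = +0.36 − (0.0592/2)(0.586) = +0.343 V.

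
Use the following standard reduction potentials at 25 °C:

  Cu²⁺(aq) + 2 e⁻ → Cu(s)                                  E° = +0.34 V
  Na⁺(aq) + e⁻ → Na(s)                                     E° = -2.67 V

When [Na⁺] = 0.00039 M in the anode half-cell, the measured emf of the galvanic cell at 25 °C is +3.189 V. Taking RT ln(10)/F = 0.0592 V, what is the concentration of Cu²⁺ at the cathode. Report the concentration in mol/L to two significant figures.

0.17 M

Cu²⁺/Cu is the cathode, Na⁺/Na the anode: E°cell = +3.01 V, n = 2.
Overall reaction: Cu²⁺(aq) + 2 Na(s) → Cu(s) + 2 Na⁺(aq); Q = [Na⁺]^2/[Cu²⁺]^1.
From E = E° − (0.0592/n) log Q: log Q = (E° − E)·n/0.0592 = (+3.01 − (+3.189))·2/0.0592 = -6.0473.
So 1·log[Cu²⁺] = 2·log(0.00039) − log Q = -6.8179 − (-6.0473) = -0.7706; [Cu²⁺] = 10^(-0.7706) ≈ 0.17 M.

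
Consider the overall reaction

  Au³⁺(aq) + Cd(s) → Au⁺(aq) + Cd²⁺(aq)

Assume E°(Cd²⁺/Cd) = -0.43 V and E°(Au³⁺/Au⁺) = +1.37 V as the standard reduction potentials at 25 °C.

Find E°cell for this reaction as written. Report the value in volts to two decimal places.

+1.80 V

The Au³⁺/Au⁺ couple has the higher reduction potential, so it is the cathode; Cd²⁺/Cd is oxidised at the anode.
E°cell = E°(cathode) − E°(anode) = (+1.37) − (-0.43) = +1.80 V.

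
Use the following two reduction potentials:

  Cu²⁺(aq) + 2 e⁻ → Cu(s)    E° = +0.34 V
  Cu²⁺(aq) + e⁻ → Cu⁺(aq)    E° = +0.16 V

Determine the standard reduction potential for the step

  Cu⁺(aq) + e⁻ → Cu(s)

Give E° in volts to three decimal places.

+0.520 V

Sequential free energies add, so n₃E°₃ = n₁E°₁ + n₂E°₂.
With n₃ = 2, and the known step contributing 1×(+0.16) V, the unknown satisfies 1·E° = 2×(+0.34) − 1×(+0.16) = +0.520.
E° = +0.520 / 1 = +0.520 V.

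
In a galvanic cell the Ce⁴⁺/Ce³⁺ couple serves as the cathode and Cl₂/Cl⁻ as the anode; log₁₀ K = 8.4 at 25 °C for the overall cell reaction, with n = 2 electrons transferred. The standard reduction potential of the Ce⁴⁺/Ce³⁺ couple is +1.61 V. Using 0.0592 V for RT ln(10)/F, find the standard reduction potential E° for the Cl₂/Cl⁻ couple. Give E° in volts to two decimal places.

+1.36 V

E°cell = (0.0592/n)·log K = (0.0592/2)(8.4) = +0.249 V.
Since Ce⁴⁺/Ce³⁺ is the cathode and Cl₂/Cl⁻ the anode, E°cell = E°(Ce⁴⁺/Ce³⁺) − E°(Cl₂/Cl⁻).
So E°(Cl₂/Cl⁻) = E°(Ce⁴⁺/Ce³⁺) − E°cell = (+1.61) − (+0.249) = +1.36 V.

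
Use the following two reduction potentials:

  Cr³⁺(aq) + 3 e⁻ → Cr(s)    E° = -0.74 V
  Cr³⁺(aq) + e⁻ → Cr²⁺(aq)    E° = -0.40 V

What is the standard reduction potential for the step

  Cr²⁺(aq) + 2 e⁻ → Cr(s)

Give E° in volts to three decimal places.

Sequential free energies add, so n₃E°₃ = n₁E°₁ + n₂E°₂.
With n₃ = 3, and the known step contributing 1×(-0.40) V, the unknown satisfies 2·E° = 3×(-0.74) − 1×(-0.40) = -1.820.
E° = -1.820 / 2 = -0.910 V.

-0.910 V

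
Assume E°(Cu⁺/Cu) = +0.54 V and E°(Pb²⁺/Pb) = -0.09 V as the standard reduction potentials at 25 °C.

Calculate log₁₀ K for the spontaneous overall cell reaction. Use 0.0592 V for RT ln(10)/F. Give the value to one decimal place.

21.3

Cathode: Cu⁺/Cu; anode: Pb²⁺/Pb. E°cell = +0.63 V, n = 2.
log K = nE°cell / 0.0592 = (2)(+0.63) / 0.0592 = 21.3.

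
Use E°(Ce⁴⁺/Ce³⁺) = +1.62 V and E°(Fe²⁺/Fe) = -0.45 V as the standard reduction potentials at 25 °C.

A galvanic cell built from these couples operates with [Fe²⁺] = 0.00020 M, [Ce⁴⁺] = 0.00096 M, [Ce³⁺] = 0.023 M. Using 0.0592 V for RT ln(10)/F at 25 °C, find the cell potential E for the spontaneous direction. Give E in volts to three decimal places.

+2.098 V

Ce⁴⁺/Ce³⁺ is the cathode (higher E°), Fe²⁺/Fe the anode: E°cell = +1.62 − (-0.45) = +2.07 V, n = 2.
Overall: 2 Ce⁴⁺(aq) + Fe(s) → 2 Ce³⁺(aq) + Fe²⁺(aq)
Q = [Ce³⁺]^2·[Fe²⁺] / ([Ce⁴⁺]^2); log Q = -0.940.
E = E° − (0.0592/n) log Q = +2.07 − (0.0592/2)(-0.940) = +2.098 V.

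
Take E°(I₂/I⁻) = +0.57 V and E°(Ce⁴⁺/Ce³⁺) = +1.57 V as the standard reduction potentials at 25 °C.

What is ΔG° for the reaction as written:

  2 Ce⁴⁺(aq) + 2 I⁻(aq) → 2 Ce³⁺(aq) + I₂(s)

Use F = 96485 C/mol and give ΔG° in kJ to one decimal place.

-193.0 kJ

As written, Ce⁴⁺/Ce³⁺ is reduced (cathode) and I₂/I⁻ is oxidised (anode), so E°cell = (+1.57) − (+0.57) = +1.00 V.
Balancing electrons gives n = 2.
ΔG° = −nFE° = −(2)(96485)(+1.00) = -192,970 J = -193.0 kJ.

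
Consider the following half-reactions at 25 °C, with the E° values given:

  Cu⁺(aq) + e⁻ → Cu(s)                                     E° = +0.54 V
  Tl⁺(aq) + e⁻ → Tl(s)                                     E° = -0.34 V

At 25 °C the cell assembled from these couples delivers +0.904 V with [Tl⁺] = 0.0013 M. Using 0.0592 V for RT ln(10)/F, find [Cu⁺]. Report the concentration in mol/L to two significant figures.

0.0033 M

Cu⁺/Cu is the cathode, Tl⁺/Tl the anode: E°cell = +0.88 V, n = 1.
Overall reaction: Cu⁺(aq) + Tl(s) → Cu(s) + Tl⁺(aq); Q = [Tl⁺]^1/[Cu⁺]^1.
From E = E° − (0.0592/n) log Q: log Q = (E° − E)·n/0.0592 = (+0.88 − (+0.904))·1/0.0592 = -0.4054.
So 1·log[Cu⁺] = 1·log(0.0013) − log Q = -2.8861 − (-0.4054) = -2.4807; [Cu⁺] = 10^(-2.4807) ≈ 0.0033 M.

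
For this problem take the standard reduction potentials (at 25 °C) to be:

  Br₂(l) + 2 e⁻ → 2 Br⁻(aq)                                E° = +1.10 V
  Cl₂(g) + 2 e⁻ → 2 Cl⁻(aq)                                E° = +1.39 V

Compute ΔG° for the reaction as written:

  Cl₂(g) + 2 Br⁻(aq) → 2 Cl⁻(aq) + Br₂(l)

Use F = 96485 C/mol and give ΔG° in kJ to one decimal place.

As written, Cl₂/Cl⁻ is reduced (cathode) and Br₂/Br⁻ is oxidised (anode), so E°cell = (+1.39) − (+1.10) = +0.29 V.
Balancing electrons gives n = 2.
ΔG° = −nFE° = −(2)(96485)(+0.29) = -55,961 J = -56.0 kJ.

-56.0 kJ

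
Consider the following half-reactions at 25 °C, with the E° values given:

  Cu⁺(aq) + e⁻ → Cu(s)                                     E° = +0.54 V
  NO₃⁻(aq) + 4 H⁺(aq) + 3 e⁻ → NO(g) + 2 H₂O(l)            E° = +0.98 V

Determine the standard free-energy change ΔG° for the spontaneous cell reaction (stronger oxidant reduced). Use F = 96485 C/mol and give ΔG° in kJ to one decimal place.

NO₃⁻/NO (E° = +0.98 V) is the cathode; Cu⁺/Cu (E° = +0.54 V) is the anode, so E°cell = +0.44 V.
Balancing electrons gives n = 3 (lcm of 3 and 1).
ΔG° = −nFE° = −(3)(96485)(+0.44) = -127,360 J = -127.4 kJ.

-127.4 kJ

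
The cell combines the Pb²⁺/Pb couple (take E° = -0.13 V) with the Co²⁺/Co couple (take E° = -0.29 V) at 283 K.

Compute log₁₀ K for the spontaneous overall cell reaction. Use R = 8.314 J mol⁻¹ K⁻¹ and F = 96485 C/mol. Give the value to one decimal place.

Cathode: Pb²⁺/Pb; anode: Co²⁺/Co. E°cell = (-0.13) − (-0.29) = +0.16 V, with n = 2.
ΔG° = −nFE° = −RT ln K, so ln K = nFE°/(RT) = (2)(96485)(+0.16) / ((8.314)(283)) = 13.122.
log₁₀ K = 13.122 / ln 10 = 5.7.

5.7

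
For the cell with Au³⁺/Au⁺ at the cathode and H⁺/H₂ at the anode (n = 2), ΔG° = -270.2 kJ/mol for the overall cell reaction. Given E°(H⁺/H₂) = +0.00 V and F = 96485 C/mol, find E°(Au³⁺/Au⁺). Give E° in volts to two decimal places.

E°cell = −ΔG°/(nF) = −(-270.2×10³)/((2)(96485)) = +1.400 V.
Since Au³⁺/Au⁺ is the cathode and H⁺/H₂ the anode, E°cell = E°(Au³⁺/Au⁺) − E°(H⁺/H₂).
So E°(Au³⁺/Au⁺) = E°cell + E°(H⁺/H₂) = +1.400 + (+0.00) = +1.40 V.

+1.40 V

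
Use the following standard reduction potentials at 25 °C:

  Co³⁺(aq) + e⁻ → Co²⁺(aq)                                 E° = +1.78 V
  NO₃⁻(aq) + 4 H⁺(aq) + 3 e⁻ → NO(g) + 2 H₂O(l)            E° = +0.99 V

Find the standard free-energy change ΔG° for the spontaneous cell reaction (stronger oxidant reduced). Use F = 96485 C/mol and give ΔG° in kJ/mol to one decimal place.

-228.7 kJ/mol

Co³⁺/Co²⁺ (E° = +1.78 V) is the cathode; NO₃⁻/NO (E° = +0.99 V) is the anode, so E°cell = +0.79 V.
Balancing electrons gives n = 3 (lcm of 1 and 3).
ΔG° = −nFE° = −(3)(96485)(+0.79) = -228,669 J = -228.7 kJ/mol.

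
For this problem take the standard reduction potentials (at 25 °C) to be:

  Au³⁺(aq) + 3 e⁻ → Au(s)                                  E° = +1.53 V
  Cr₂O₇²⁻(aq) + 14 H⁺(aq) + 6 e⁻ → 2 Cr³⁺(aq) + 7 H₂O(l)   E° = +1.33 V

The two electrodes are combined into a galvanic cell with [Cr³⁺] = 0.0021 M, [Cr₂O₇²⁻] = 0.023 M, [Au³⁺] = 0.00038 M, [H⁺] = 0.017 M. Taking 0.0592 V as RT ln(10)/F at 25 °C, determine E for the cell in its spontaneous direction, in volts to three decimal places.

Au³⁺/Au is the cathode (higher E°), Cr₂O₇²⁻/Cr³⁺ the anode: E°cell = +1.53 − (+1.33) = +0.20 V, n = 6.
Overall: 2 Au³⁺(aq) + 2 Cr³⁺(aq) + 7 H₂O(l) → 2 Au(s) + Cr₂O₇²⁻(aq) + 14 H⁺(aq)
Q = [Cr₂O₇²⁻]·[H⁺]^14 / ([Au³⁺]^2·[Cr³⁺]^2); log Q = -14.216.
E = E° − (0.0592/n) log Q = +0.20 − (0.0592/6)(-14.216) = +0.340 V.

+0.340 V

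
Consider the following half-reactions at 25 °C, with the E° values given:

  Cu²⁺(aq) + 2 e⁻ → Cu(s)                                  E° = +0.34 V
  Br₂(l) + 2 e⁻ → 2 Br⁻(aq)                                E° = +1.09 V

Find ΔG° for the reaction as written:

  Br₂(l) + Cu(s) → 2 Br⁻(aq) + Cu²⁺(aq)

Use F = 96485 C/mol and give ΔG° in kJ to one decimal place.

As written, Br₂/Br⁻ is reduced (cathode) and Cu²⁺/Cu is oxidised (anode), so E°cell = (+1.09) − (+0.34) = +0.75 V.
Balancing electrons gives n = 2.
ΔG° = −nFE° = −(2)(96485)(+0.75) = -144,728 J = -144.7 kJ.

-144.7 kJ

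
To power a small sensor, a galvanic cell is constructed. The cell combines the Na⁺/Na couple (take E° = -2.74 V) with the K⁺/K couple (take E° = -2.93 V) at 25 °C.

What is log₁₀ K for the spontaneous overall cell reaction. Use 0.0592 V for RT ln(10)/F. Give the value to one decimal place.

3.2

Cathode: Na⁺/Na; anode: K⁺/K. E°cell = +0.19 V, n = 1.
log K = nE°cell / 0.0592 = (1)(+0.19) / 0.0592 = 3.2.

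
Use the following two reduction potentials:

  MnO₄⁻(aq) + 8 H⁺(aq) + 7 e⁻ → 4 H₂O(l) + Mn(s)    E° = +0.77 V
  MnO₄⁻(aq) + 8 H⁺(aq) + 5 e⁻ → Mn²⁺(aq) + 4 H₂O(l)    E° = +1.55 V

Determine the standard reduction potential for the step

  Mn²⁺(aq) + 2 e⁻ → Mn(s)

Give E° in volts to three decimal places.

-1.180 V

Sequential free energies add, so n₃E°₃ = n₁E°₁ + n₂E°₂.
With n₃ = 7, and the known step contributing 5×(+1.55) V, the unknown satisfies 2·E° = 7×(+0.77) − 5×(+1.55) = -2.360.
E° = -2.360 / 2 = -1.180 V.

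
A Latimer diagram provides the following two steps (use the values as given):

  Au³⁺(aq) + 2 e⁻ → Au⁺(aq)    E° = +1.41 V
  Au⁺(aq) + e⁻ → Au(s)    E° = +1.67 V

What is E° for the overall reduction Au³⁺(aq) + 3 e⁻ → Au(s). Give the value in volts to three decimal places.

Since ΔG° = −nFE° is additive over sequential reductions, n₃E°₃ = n₁E°₁ + n₂E°₂.
E°₃ = (2×+1.41 + 1×+1.67) / 3 = (+4.490) / 3 = +1.497 V.

+1.497 V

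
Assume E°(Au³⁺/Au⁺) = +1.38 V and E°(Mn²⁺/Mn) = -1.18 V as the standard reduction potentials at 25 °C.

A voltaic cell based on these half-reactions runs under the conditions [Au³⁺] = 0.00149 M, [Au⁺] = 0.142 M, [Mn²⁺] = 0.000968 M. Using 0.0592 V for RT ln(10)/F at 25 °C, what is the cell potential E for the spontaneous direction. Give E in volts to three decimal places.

+2.591 V

Au³⁺/Au⁺ is the cathode (higher E°), Mn²⁺/Mn the anode: E°cell = +1.38 − (-1.18) = +2.56 V, n = 2.
Overall: Au³⁺(aq) + Mn(s) → Au⁺(aq) + Mn²⁺(aq)
Q = [Au⁺]·[Mn²⁺] / ([Au³⁺]); log Q = -1.035.
E = E° − (0.0592/n) log Q = +2.56 − (0.0592/2)(-1.035) = +2.591 V.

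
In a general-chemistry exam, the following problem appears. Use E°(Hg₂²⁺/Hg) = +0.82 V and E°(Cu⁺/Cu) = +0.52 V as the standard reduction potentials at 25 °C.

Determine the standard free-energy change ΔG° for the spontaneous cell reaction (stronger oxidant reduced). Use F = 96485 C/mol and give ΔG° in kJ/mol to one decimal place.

Hg₂²⁺/Hg (E° = +0.82 V) is the cathode; Cu⁺/Cu (E° = +0.52 V) is the anode, so E°cell = +0.30 V.
Balancing electrons gives n = 2 (lcm of 2 and 1).
ΔG° = −nFE° = −(2)(96485)(+0.30) = -57,891 J = -57.9 kJ/mol.

-57.9 kJ/mol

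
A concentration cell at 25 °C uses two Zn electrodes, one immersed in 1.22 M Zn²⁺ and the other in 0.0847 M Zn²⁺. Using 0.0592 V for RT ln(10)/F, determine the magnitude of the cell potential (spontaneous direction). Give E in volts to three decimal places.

+0.034 V

For a concentration cell E°cell = 0. The 1.22 M side is the cathode (reduction is favoured where [Zn²⁺] is higher).
With n = 2, E = −(0.0592/2) log([Zn²⁺]ₐₙ/[Zn²⁺]꜀ₐₜ) = −(0.0592/2) log(0.0847/1.22) = −(0.0592/2)(-1.158) = +0.034 V.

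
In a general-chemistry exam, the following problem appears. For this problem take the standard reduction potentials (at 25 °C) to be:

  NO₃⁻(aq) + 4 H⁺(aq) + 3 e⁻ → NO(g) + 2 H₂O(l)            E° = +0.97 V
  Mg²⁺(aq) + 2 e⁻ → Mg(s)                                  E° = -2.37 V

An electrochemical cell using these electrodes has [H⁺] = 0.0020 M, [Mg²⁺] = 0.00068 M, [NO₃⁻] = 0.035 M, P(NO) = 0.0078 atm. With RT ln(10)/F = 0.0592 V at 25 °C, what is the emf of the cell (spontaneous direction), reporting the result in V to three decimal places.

NO₃⁻/NO is the cathode (higher E°), Mg²⁺/Mg the anode: E°cell = +0.97 − (-2.37) = +3.34 V, n = 6.
Overall: 2 NO₃⁻(aq) + 8 H⁺(aq) + 3 Mg(s) → 2 NO(g) + 4 H₂O(l) + 3 Mg²⁺(aq)
Q = P(NO)^2·[Mg²⁺]^3 / ([NO₃⁻]^2·[H⁺]^8); log Q = 10.785.
E = E° − (0.0592/n) log Q = +3.34 − (0.0592/6)(10.785) = +3.234 V.

+3.234 V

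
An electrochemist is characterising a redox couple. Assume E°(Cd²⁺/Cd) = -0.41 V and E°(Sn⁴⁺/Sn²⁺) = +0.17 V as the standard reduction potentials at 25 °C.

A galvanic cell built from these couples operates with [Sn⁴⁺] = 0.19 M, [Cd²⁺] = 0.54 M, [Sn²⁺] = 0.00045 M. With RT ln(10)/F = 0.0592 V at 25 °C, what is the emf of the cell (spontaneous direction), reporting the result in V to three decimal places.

+0.666 V

Sn⁴⁺/Sn²⁺ is the cathode (higher E°), Cd²⁺/Cd the anode: E°cell = +0.17 − (-0.41) = +0.58 V, n = 2.
Overall: Sn⁴⁺(aq) + Cd(s) → Sn²⁺(aq) + Cd²⁺(aq)
Q = [Sn²⁺]·[Cd²⁺] / ([Sn⁴⁺]); log Q = -2.893.
E = E° − (0.0592/n) log Q = +0.58 − (0.0592/2)(-2.893) = +0.666 V.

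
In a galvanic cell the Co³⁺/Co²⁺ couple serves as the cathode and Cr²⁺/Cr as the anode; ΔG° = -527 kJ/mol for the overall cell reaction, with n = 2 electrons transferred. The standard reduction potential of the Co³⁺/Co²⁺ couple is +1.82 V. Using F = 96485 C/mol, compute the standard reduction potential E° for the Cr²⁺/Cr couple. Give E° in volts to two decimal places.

E°cell = −ΔG°/(nF) = −(-527×10³)/((2)(96485)) = +2.731 V.
Since Co³⁺/Co²⁺ is the cathode and Cr²⁺/Cr the anode, E°cell = E°(Co³⁺/Co²⁺) − E°(Cr²⁺/Cr).
So E°(Cr²⁺/Cr) = E°(Co³⁺/Co²⁺) − E°cell = (+1.82) − (+2.731) = -0.91 V.

-0.91 V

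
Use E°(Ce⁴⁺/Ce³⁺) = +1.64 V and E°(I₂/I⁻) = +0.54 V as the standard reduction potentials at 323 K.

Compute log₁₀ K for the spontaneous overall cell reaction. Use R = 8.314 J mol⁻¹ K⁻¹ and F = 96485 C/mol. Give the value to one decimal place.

Cathode: Ce⁴⁺/Ce³⁺; anode: I₂/I⁻. E°cell = (+1.64) − (+0.54) = +1.10 V, with n = 2.
ΔG° = −nFE° = −RT ln K, so ln K = nFE°/(RT) = (2)(96485)(+1.10) / ((8.314)(323)) = 79.044.
log₁₀ K = 79.044 / ln 10 = 34.3.

34.3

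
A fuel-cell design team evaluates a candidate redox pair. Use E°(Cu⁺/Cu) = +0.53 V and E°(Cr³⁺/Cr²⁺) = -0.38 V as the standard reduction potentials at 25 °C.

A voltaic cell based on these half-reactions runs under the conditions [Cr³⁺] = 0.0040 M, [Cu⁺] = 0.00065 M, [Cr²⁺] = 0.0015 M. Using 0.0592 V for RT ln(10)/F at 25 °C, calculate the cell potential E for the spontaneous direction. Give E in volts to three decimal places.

Cu⁺/Cu is the cathode (higher E°), Cr³⁺/Cr²⁺ the anode: E°cell = +0.53 − (-0.38) = +0.91 V, n = 1.
Overall: Cu⁺(aq) + Cr²⁺(aq) → Cu(s) + Cr³⁺(aq)
Q = [Cr³⁺] / ([Cu⁺]·[Cr²⁺]); log Q = 3.613.
E = E° − (0.0592/n) log Q = +0.91 − (0.0592/1)(3.613) = +0.696 V.

+0.696 V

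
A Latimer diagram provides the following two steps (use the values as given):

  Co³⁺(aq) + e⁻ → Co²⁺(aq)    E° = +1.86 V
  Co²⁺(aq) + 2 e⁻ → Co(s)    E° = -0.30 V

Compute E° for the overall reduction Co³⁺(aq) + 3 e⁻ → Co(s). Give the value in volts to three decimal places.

+0.420 V

Adding the free-energy changes (−nFE°) of the two steps gives −n₃FE°₃ = −n₁FE°₁ − n₂FE°₂.
E°₃ = (1×+1.86 + 2×-0.30) / 3 = (+1.260) / 3 = +0.420 V.
Simply averaging or adding the two E° values would be wrong; the electron-weighted sum is required.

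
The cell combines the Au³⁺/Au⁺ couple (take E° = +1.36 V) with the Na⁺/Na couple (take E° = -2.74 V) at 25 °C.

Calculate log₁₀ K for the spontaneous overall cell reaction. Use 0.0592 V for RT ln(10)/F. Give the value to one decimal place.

138.5

Cathode: Au³⁺/Au⁺; anode: Na⁺/Na. E°cell = +4.10 V, n = 2.
log K = nE°cell / 0.0592 = (2)(+4.10) / 0.0592 = 138.5.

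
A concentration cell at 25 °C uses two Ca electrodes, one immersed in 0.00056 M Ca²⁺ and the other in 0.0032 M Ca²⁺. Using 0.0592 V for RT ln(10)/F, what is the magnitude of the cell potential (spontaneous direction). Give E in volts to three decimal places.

For a concentration cell E°cell = 0. The 0.0032 M side is the cathode (reduction is favoured where [Ca²⁺] is higher).
With n = 2, E = −(0.0592/2) log([Ca²⁺]ₐₙ/[Ca²⁺]꜀ₐₜ) = −(0.0592/2) log(0.00056/0.0032) = −(0.0592/2)(-0.757) = +0.022 V.

+0.022 V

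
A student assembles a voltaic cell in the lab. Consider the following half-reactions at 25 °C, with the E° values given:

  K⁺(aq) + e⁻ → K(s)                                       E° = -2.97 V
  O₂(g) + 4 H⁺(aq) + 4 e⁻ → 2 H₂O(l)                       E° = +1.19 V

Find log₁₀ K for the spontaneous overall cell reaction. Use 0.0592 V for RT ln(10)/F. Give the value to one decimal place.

281.1

Cathode: O₂/H₂O; anode: K⁺/K. E°cell = +4.16 V, n = 4.
log K = nE°cell / 0.0592 = (4)(+4.16) / 0.0592 = 281.1.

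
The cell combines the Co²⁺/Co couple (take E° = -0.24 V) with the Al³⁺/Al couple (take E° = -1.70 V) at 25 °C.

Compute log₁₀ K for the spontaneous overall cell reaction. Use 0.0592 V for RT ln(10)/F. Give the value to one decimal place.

148.0

Cathode: Co²⁺/Co; anode: Al³⁺/Al. E°cell = +1.46 V, n = 6.
log K = nE°cell / 0.0592 = (6)(+1.46) / 0.0592 = 148.0.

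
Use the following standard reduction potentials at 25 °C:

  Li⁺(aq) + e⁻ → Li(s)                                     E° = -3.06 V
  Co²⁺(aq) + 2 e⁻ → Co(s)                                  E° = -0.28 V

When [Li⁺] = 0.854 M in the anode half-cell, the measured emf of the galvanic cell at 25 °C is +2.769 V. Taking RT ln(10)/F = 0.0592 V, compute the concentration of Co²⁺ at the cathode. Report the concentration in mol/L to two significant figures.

Co²⁺/Co is the cathode, Li⁺/Li the anode: E°cell = +2.78 V, n = 2.
Overall reaction: Co²⁺(aq) + 2 Li(s) → Co(s) + 2 Li⁺(aq); Q = [Li⁺]^2/[Co²⁺]^1.
From E = E° − (0.0592/n) log Q: log Q = (E° − E)·n/0.0592 = (+2.78 − (+2.769))·2/0.0592 = 0.3716.
So 1·log[Co²⁺] = 2·log(0.854) − log Q = -0.1371 − (0.3716) = -0.5087; [Co²⁺] = 10^(-0.5087) ≈ 0.31 M.

0.31 M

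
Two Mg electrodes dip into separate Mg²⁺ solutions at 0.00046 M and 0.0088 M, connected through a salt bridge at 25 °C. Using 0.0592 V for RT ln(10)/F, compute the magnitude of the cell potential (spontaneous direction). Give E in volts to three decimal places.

+0.038 V

For a concentration cell E°cell = 0. The 0.0088 M side is the cathode (reduction is favoured where [Mg²⁺] is higher).
With n = 2, E = −(0.0592/2) log([Mg²⁺]ₐₙ/[Mg²⁺]꜀ₐₜ) = −(0.0592/2) log(0.00046/0.0088) = −(0.0592/2)(-1.282) = +0.038 V.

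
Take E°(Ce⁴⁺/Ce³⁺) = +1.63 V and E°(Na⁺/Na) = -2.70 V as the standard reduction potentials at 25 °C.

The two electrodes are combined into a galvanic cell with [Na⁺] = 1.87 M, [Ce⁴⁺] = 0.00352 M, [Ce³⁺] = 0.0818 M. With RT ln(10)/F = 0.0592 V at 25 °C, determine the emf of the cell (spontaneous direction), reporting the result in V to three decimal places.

+4.233 V

Ce⁴⁺/Ce³⁺ is the cathode (higher E°), Na⁺/Na the anode: E°cell = +1.63 − (-2.70) = +4.33 V, n = 1.
Overall: Ce⁴⁺(aq) + Na(s) → Ce³⁺(aq) + Na⁺(aq)
Q = [Ce³⁺]·[Na⁺] / ([Ce⁴⁺]); log Q = 1.638.
E = E° − (0.0592/n) log Q = +4.33 − (0.0592/1)(1.638) = +4.233 V.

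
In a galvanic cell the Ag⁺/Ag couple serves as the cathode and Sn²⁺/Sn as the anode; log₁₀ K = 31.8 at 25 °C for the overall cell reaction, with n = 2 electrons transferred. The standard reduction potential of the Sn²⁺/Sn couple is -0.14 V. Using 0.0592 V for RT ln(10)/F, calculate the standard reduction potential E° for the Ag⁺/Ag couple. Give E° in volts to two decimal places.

E°cell = (0.0592/n)·log K = (0.0592/2)(31.8) = +0.941 V.
Since Ag⁺/Ag is the cathode and Sn²⁺/Sn the anode, E°cell = E°(Ag⁺/Ag) − E°(Sn²⁺/Sn).
So E°(Ag⁺/Ag) = E°cell + E°(Sn²⁺/Sn) = +0.941 + (-0.14) = +0.80 V.

+0.80 V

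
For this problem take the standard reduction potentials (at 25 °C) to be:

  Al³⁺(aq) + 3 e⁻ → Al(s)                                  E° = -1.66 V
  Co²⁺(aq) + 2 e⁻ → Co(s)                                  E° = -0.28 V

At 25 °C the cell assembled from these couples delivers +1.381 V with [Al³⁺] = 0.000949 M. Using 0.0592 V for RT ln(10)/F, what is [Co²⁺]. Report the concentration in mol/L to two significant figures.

Co²⁺/Co is the cathode, Al³⁺/Al the anode: E°cell = +1.38 V, n = 6.
Overall reaction: 3 Co²⁺(aq) + 2 Al(s) → 3 Co(s) + 2 Al³⁺(aq); Q = [Al³⁺]^2/[Co²⁺]^3.
From E = E° − (0.0592/n) log Q: log Q = (E° − E)·n/0.0592 = (+1.38 − (+1.381))·6/0.0592 = -0.1014.
So 3·log[Co²⁺] = 2·log(0.000949) − log Q = -6.0455 − (-0.1014) = -5.9441; log[Co²⁺] = -5.9441 / 3 = -1.9814; [Co²⁺] = 10^(-1.9814) ≈ 0.010 M.

0.010 M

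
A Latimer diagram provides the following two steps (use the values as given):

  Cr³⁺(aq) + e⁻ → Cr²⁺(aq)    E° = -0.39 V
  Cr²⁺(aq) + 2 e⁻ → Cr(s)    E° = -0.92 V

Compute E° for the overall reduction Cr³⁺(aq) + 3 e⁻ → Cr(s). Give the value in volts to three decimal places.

-0.743 V

Standard free energies of sequential steps add: ΔG°₃ = ΔG°₁ + ΔG°₂, so n₃E°₃ = n₁E°₁ + n₂E°₂.
E°₃ = (1×-0.39 + 2×-0.92) / 3 = (-2.230) / 3 = -0.743 V.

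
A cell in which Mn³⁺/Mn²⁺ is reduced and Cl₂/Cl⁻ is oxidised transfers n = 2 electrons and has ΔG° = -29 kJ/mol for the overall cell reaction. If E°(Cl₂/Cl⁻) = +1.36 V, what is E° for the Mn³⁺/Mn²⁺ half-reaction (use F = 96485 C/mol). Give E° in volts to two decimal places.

E°cell = −ΔG°/(nF) = −(-29×10³)/((2)(96485)) = +0.150 V.
Since Mn³⁺/Mn²⁺ is the cathode and Cl₂/Cl⁻ the anode, E°cell = E°(Mn³⁺/Mn²⁺) − E°(Cl₂/Cl⁻).
So E°(Mn³⁺/Mn²⁺) = E°cell + E°(Cl₂/Cl⁻) = +0.150 + (+1.36) = +1.51 V.

+1.51 V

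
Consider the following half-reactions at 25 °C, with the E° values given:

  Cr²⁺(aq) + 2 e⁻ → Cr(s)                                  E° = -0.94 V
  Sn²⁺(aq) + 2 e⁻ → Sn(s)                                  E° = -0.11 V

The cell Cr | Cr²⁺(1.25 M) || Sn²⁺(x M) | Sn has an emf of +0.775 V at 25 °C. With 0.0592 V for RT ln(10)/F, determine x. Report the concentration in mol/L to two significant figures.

0.017 M

Sn²⁺/Sn is the cathode, Cr²⁺/Cr the anode: E°cell = +0.83 V, n = 2.
Overall reaction: Sn²⁺(aq) + Cr(s) → Sn(s) + Cr²⁺(aq); Q = [Cr²⁺]^1/[Sn²⁺]^1.
From E = E° − (0.0592/n) log Q: log Q = (E° − E)·n/0.0592 = (+0.83 − (+0.775))·2/0.0592 = 1.8581.
So 1·log[Sn²⁺] = 1·log(1.25) − log Q = 0.0969 − (1.8581) = -1.7612; [Sn²⁺] = 10^(-1.7612) ≈ 0.017 M.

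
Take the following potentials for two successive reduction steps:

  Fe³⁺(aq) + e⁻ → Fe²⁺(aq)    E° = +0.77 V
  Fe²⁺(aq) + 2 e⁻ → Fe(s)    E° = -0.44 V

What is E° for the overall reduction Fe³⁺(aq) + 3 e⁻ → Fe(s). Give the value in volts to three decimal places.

Since ΔG° = −nFE° is additive over sequential reductions, n₃E°₃ = n₁E°₁ + n₂E°₂.
E°₃ = (1×+0.77 + 2×-0.44) / 3 = (-0.110) / 3 = -0.037 V.

-0.037 V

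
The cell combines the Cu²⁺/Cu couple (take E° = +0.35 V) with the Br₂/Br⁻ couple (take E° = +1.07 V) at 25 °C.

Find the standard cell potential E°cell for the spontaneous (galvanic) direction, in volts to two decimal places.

+0.72 V

The Br₂/Br⁻ couple has the higher reduction potential, so it is the cathode; Cu²⁺/Cu is oxidised at the anode.
E°cell = E°(cathode) − E°(anode) = (+1.07) − (+0.35) = +0.72 V.
Since E°cell > 0, the reaction is spontaneous under standard conditions.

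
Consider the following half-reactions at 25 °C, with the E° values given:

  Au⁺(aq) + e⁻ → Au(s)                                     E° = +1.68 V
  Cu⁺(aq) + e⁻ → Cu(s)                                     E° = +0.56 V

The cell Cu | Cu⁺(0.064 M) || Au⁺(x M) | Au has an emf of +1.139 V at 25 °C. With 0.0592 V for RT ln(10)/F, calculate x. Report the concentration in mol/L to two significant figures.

Au⁺/Au is the cathode, Cu⁺/Cu the anode: E°cell = +1.12 V, n = 1.
Overall reaction: Au⁺(aq) + Cu(s) → Au(s) + Cu⁺(aq); Q = [Cu⁺]^1/[Au⁺]^1.
From E = E° − (0.0592/n) log Q: log Q = (E° − E)·n/0.0592 = (+1.12 − (+1.139))·1/0.0592 = -0.3209.
So 1·log[Au⁺] = 1·log(0.064) − log Q = -1.1938 − (-0.3209) = -0.8729; [Au⁺] = 10^(-0.8729) ≈ 0.13 M.

0.13 M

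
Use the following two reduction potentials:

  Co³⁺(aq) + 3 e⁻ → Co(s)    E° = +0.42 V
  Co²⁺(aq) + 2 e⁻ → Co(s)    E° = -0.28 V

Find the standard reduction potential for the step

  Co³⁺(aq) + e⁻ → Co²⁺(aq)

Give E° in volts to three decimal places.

+1.820 V

Sequential free energies add, so n₃E°₃ = n₁E°₁ + n₂E°₂.
With n₃ = 3, and the known step contributing 2×(-0.28) V, the unknown satisfies 1·E° = 3×(+0.42) − 2×(-0.28) = +1.820.
E° = +1.820 / 1 = +1.820 V.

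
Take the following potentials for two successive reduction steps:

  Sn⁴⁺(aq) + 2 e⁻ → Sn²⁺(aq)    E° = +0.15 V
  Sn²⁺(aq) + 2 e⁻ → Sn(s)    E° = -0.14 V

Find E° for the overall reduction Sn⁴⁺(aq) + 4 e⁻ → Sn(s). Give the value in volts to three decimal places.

+0.005 V

Since ΔG° = −nFE° is additive over sequential reductions, n₃E°₃ = n₁E°₁ + n₂E°₂.
E°₃ = (2×+0.15 + 2×-0.14) / 4 = (+0.020) / 4 = +0.005 V.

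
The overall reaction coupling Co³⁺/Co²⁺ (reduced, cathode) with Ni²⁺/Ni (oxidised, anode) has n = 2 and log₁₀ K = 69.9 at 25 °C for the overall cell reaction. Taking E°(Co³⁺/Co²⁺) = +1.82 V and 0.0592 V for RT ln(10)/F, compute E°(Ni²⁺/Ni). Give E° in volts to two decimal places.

E°cell = (0.0592/n)·log K = (0.0592/2)(69.9) = +2.069 V.
Since Co³⁺/Co²⁺ is the cathode and Ni²⁺/Ni the anode, E°cell = E°(Co³⁺/Co²⁺) − E°(Ni²⁺/Ni).
So E°(Ni²⁺/Ni) = E°(Co³⁺/Co²⁺) − E°cell = (+1.82) − (+2.069) = -0.25 V.

-0.25 V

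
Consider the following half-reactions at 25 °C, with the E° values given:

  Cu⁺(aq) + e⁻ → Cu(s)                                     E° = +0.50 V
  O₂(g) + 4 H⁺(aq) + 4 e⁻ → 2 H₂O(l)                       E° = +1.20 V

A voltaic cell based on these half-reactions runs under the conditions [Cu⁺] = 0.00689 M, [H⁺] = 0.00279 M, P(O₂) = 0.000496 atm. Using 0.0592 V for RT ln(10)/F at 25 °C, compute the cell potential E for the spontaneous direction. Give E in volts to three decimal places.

O₂/H₂O is the cathode (higher E°), Cu⁺/Cu the anode: E°cell = +1.20 − (+0.50) = +0.70 V, n = 4.
Overall: O₂(g) + 4 H⁺(aq) + 4 Cu(s) → 2 H₂O(l) + 4 Cu⁺(aq)
Q = [Cu⁺]^4 / (P(O₂)·[H⁺]^4); log Q = 4.875.
E = E° − (0.0592/n) log Q = +0.70 − (0.0592/4)(4.875) = +0.628 V.

+0.628 V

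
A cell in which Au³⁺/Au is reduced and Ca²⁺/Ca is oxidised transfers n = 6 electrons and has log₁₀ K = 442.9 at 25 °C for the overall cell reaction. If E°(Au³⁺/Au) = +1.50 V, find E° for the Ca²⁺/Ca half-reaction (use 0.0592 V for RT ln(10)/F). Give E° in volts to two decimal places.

-2.87 V

E°cell = (0.0592/n)·log K = (0.0592/6)(442.9) = +4.370 V.
Since Au³⁺/Au is the cathode and Ca²⁺/Ca the anode, E°cell = E°(Au³⁺/Au) − E°(Ca²⁺/Ca).
So E°(Ca²⁺/Ca) = E°(Au³⁺/Au) − E°cell = (+1.50) − (+4.370) = -2.87 V.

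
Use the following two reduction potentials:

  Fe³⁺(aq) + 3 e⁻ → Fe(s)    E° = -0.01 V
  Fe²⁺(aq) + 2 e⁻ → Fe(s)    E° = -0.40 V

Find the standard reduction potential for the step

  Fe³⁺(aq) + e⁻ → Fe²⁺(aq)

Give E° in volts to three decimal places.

+0.770 V

Sequential free energies add, so n₃E°₃ = n₁E°₁ + n₂E°₂.
With n₃ = 3, and the known step contributing 2×(-0.40) V, the unknown satisfies 1·E° = 3×(-0.01) − 2×(-0.40) = +0.770.
E° = +0.770 / 1 = +0.770 V.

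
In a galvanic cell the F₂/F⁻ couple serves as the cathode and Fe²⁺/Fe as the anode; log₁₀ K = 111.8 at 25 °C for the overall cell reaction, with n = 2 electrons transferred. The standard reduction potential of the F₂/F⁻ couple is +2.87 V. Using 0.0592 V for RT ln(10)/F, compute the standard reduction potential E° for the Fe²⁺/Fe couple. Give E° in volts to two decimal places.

E°cell = (0.0592/n)·log K = (0.0592/2)(111.8) = +3.309 V.
Since F₂/F⁻ is the cathode and Fe²⁺/Fe the anode, E°cell = E°(F₂/F⁻) − E°(Fe²⁺/Fe).
So E°(Fe²⁺/Fe) = E°(F₂/F⁻) − E°cell = (+2.87) − (+3.309) = -0.44 V.

-0.44 V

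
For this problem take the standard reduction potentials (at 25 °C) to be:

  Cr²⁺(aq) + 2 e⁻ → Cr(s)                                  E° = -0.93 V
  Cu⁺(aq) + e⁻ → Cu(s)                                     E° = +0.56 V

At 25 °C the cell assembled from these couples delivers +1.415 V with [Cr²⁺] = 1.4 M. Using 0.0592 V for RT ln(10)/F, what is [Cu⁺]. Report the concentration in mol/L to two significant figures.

Cu⁺/Cu is the cathode, Cr²⁺/Cr the anode: E°cell = +1.49 V, n = 2.
Overall reaction: 2 Cu⁺(aq) + Cr(s) → 2 Cu(s) + Cr²⁺(aq); Q = [Cr²⁺]^1/[Cu⁺]^2.
From E = E° − (0.0592/n) log Q: log Q = (E° − E)·n/0.0592 = (+1.49 − (+1.415))·2/0.0592 = 2.5338.
So 2·log[Cu⁺] = 1·log(1.4) − log Q = 0.1461 − (2.5338) = -2.3877; log[Cu⁺] = -2.3877 / 2 = -1.1939; [Cu⁺] = 10^(-1.1939) ≈ 0.064 M.

0.064 M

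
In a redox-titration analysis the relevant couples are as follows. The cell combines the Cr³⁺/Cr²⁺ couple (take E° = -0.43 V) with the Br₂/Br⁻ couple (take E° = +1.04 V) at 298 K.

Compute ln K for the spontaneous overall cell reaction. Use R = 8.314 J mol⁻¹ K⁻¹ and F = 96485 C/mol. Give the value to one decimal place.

114.5

Cathode: Br₂/Br⁻; anode: Cr³⁺/Cr²⁺. E°cell = (+1.04) − (-0.43) = +1.47 V, with n = 2.
ΔG° = −nFE° = −RT ln K, so ln K = nFE°/(RT) = (2)(96485)(+1.47) / ((8.314)(298)) = 114.494.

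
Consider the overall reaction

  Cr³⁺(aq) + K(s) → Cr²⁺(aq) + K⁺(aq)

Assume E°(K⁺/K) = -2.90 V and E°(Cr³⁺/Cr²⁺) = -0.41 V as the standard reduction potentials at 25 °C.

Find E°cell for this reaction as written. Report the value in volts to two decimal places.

The Cr³⁺/Cr²⁺ couple has the higher reduction potential, so it is the cathode; K⁺/K is oxidised at the anode.
E°cell = E°(cathode) − E°(anode) = (-0.41) − (-2.90) = +2.49 V.

+2.49 V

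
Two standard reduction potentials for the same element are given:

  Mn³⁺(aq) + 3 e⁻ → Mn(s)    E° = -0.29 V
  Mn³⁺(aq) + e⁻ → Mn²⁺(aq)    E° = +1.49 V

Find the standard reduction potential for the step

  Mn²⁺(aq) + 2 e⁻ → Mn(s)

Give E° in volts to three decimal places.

-1.180 V

Sequential free energies add, so n₃E°₃ = n₁E°₁ + n₂E°₂.
With n₃ = 3, and the known step contributing 1×(+1.49) V, the unknown satisfies 2·E° = 3×(-0.29) − 1×(+1.49) = -2.360.
E° = -2.360 / 2 = -1.180 V.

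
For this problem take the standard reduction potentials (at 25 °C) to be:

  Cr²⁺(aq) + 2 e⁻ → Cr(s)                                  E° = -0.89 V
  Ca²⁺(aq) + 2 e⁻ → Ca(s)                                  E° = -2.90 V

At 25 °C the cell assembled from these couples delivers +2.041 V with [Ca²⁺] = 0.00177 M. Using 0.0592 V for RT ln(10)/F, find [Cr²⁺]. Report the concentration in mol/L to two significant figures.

0.020 M

Cr²⁺/Cr is the cathode, Ca²⁺/Ca the anode: E°cell = +2.01 V, n = 2.
Overall reaction: Cr²⁺(aq) + Ca(s) → Cr(s) + Ca²⁺(aq); Q = [Ca²⁺]^1/[Cr²⁺]^1.
From E = E° − (0.0592/n) log Q: log Q = (E° − E)·n/0.0592 = (+2.01 − (+2.041))·2/0.0592 = -1.0473.
So 1·log[Cr²⁺] = 1·log(0.00177) − log Q = -2.7520 − (-1.0473) = -1.7047; [Cr²⁺] = 10^(-1.7047) ≈ 0.020 M.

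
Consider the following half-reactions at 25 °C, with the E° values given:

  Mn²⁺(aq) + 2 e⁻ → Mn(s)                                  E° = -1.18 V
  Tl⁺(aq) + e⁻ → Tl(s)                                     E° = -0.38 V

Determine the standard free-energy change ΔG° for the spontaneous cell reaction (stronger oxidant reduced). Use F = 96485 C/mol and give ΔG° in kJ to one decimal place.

Tl⁺/Tl (E° = -0.38 V) is the cathode; Mn²⁺/Mn (E° = -1.18 V) is the anode, so E°cell = +0.80 V.
Balancing electrons gives n = 2 (lcm of 1 and 2).
ΔG° = −nFE° = −(2)(96485)(+0.80) = -154,376 J = -154.4 kJ.

-154.4 kJ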